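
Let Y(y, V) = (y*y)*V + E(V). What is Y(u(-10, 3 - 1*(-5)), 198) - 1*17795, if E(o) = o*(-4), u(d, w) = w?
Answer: -5915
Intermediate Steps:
E(o) = -4*o
Y(y, V) = -4*V + V*y² (Y(y, V) = (y*y)*V - 4*V = y²*V - 4*V = V*y² - 4*V = -4*V + V*y²)
Y(u(-10, 3 - 1*(-5)), 198) - 1*17795 = 198*(-4 + (3 - 1*(-5))²) - 1*17795 = 198*(-4 + (3 + 5)²) - 17795 = 198*(-4 + 8²) - 17795 = 198*(-4 + 64) - 17795 = 198*60 - 17795 = 11880 - 17795 = -5915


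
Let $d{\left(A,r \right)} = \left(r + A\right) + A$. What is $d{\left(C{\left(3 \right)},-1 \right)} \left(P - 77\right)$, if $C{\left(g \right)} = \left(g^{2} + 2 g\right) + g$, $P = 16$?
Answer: $-2135$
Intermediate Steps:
$C{\left(g \right)} = g^{2} + 3 g$
$d{\left(A,r \right)} = r + 2 A$ ($d{\left(A,r \right)} = \left(A + r\right) + A = r + 2 A$)
$d{\left(C{\left(3 \right)},-1 \right)} \left(P - 77\right) = \left(-1 + 2 \cdot 3 \left(3 + 3\right)\right) \left(16 - 77\right) = \left(-1 + 2 \cdot 3 \cdot 6\right) \left(-61\right) = \left(-1 + 2 \cdot 18\right) \left(-61\right) = \left(-1 + 36\right) \left(-61\right) = 35 \left(-61\right) = -2135$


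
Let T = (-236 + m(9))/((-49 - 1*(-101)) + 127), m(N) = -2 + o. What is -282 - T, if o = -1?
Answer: -50239/179 ≈ -280.67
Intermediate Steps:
m(N) = -3 (m(N) = -2 - 1 = -3)
T = -239/179 (T = (-236 - 3)/((-49 - 1*(-101)) + 127) = -239/((-49 + 101) + 127) = -239/(52 + 127) = -239/179 ≈ -1.3352)
-282 - T = -282 - 1*(-239/179) = -282 + 239/179 = -50239/179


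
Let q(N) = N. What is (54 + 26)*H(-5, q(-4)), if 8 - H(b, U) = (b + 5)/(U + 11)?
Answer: 640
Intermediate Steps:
H(b, U) = 8 - (5 + b)/(11 + U) (H(b, U) = 8 - (b + 5)/(U + 11) = 8 - (5 + b)/(11 + U))
(54 + 26)*H(-5, q(-4)) = (54 + 26)*((83 - 1*(-5) + 8*(-4))/(11 - 4)) = 80*((83 + 5 - 32)/7) = 80*((⅐)*56) = 80*8 = 640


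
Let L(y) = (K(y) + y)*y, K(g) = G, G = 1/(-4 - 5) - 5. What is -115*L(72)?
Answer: -553840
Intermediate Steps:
G = -46/9 (G = 1/(-9) - 5 = -⅑ - 5 = -46/9 ≈ -5.1111)
K(g) = -46/9
L(y) = y*(-46/9 + y) (L(y) = (-46/9 + y)*y = y*(-46/9 + y))
-115*L(72) = -115*72*(-46 + 9*72)/9 = -115*72*(-46 + 648)/9 = -115*72*602/9 = -115*4816 = -553840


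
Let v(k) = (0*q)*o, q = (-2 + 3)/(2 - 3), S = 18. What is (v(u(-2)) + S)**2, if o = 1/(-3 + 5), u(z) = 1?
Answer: 324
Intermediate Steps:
o = 1/2 ≈ 0.50000
q = -1 (q = 1/(-1) = 1*(-1) = -1)
v(k) = 0 (v(k) = (0*(-1))*(1/2) = 0*(1/2) = 0)
(v(u(-2)) + S)**2 = (0 + 18)**2 = 18**2 = 324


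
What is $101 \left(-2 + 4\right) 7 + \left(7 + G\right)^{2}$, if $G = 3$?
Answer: $1514$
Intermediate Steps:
$101 \left(-2 + 4\right) 7 + \left(7 + G\right)^{2} = 101 \left(-2 + 4\right) 7 + \left(7 + 3\right)^{2} = 101 \cdot 2 \cdot 7 + 10^{2} = 101 \cdot 14 + 100 = 1414 + 100 = 1514$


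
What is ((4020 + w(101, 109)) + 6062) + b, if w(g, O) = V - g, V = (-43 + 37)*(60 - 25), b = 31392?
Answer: 41163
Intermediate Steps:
V = -210 (V = -6*35 = -210)
w(g, O) = -210 - g
((4020 + w(101, 109)) + 6062) + b = ((4020 + (-210 - 1*101)) + 6062) + 31392 = ((4020 + (-210 - 101)) + 6062) + 31392 = ((4020 - 311) + 6062) + 31392 = (3709 + 6062) + 31392 = 9771 + 31392 = 41163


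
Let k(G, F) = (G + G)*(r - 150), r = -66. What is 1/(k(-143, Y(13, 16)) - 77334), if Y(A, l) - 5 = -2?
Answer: -1/15558 ≈ -6.4276e-5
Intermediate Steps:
Y(A, l) = 3 (Y(A, l) = 5 - 2 = 3)
k(G, F) = -432*G (k(G, F) = (G + G)*(-66 - 150) = (2*G)*(-216) = -432*G)
1/(k(-143, Y(13, 16)) - 77334) = 1/(-432*(-143) - 77334) = 1/(61776 - 77334) = 1/(-15558) = -1/15558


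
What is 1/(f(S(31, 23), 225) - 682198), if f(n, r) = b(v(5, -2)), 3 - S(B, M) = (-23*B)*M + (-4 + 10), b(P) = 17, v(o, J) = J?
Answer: -1/682181 ≈ -1.4659e-6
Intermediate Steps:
S(B, M) = -3 + 23*B*M (S(B, M) = 3 - ((-23*B)*M + (-4 + 10)) = 3 - (-23*B*M + 6) = 3 - (6 - 23*B*M) = 3 + (-6 + 23*B*M) = -3 + 23*B*M)
f(n, r) = 17
1/(f(S(31, 23), 225) - 682198) = 1/(17 - 682198) = 1/(-682181) = -1/682181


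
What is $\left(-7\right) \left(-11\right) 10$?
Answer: $770$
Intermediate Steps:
$\left(-7\right) \left(-11\right) 10 = 77 \cdot 10 = 770$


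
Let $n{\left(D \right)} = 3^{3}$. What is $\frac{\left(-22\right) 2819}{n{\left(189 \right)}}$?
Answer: $- \frac{62018}{27} \approx -2297.0$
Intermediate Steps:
$n{\left(D \right)} = 27$
$\frac{\left(-22\right) 2819}{n{\left(189 \right)}} = \frac{\left(-22\right) 2819}{27} = \left(-62018\right) \frac{1}{27} = - \frac{62018}{27}$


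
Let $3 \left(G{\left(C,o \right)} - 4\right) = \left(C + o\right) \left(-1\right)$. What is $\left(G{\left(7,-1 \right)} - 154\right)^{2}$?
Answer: $23104$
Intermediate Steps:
$G{\left(C,o \right)} = 4 - \frac{C}{3} - \frac{o}{3}$ ($G{\left(C,o \right)} = 4 + \frac{\left(C + o\right) \left(-1\right)}{3} = 4 + \frac{- C - o}{3} = 4 - \left(\frac{C}{3} + \frac{o}{3}\right) = 4 - \frac{C}{3} - \frac{o}{3}$)
$\left(G{\left(7,-1 \right)} - 154\right)^{2} = \left(\left(4 - \frac{7}{3} - - \frac{1}{3}\right) - 154\right)^{2} = \left(\left(4 - \frac{7}{3} + \frac{1}{3}\right) - 154\right)^{2} = \left(2 - 154\right)^{2} = \left(-152\right)^{2} = 23104$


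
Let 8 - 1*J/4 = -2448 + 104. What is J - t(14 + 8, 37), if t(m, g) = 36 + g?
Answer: 9335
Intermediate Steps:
J = 9408 (J = 32 - 4*(-2448 + 104) = 32 - 4*(-2344) = 32 + 9376 = 9408)
J - t(14 + 8, 37) = 9408 - (36 + 37) = 9408 - 1*73 = 9408 - 73 = 9335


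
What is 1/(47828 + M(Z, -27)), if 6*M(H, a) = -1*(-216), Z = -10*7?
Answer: 1/47864 ≈ 2.0893e-5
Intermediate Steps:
Z = -70
M(H, a) = 36 (M(H, a) = (-1*(-216))/6 = (⅙)*216 = 36)
1/(47828 + M(Z, -27)) = 1/(47828 + 36) = 1/47864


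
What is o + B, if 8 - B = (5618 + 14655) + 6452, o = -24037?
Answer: -50754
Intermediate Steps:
B = -26717 (B = 8 - ((5618 + 14655) + 6452) = 8 - (20273 + 6452) = 8 - 1*26725 = 8 - 26725 = -26717)
o + B = -24037 - 26717 = -50754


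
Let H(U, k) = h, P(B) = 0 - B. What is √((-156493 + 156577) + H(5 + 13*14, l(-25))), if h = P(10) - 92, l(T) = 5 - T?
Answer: 3*I*√2 ≈ 4.2426*I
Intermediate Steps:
P(B) = -B
h = -102 (h = -1*10 - 92 = -10 - 92 = -102)
H(U, k) = -102
√((-156493 + 156577) + H(5 + 13*14, l(-25))) = √((-156493 + 156577) - 102) = √(84 - 102) = √(-18) = 3*I*√2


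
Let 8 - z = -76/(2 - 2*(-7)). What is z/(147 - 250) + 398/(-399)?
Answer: -184325/164388 ≈ -1.1213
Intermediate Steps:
z = 51/4 (z = 8 - (-76)/(2 - 2*(-7)) = 8 - (-76)/(2 + 14) = 8 - (-76)/16 = 8 - 1*(-19/4) = 8 + 19/4 = 51/4 ≈ 12.750)
z/(147 - 250) + 398/(-399) = 51/(4*(147 - 250)) + 398/(-399) = (51/4)/(-103) + 398*(-1/399) = (51/4)*(-1/103) - 398/399 = -51/412 - 398/399 = -184325/164388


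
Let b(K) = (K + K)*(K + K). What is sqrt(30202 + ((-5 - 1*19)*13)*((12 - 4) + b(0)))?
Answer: sqrt(27706) ≈ 166.45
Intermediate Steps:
b(K) = 4*K**2 (b(K) = (2*K)*(2*K) = 4*K**2)
sqrt(30202 + ((-5 - 1*19)*13)*((12 - 4) + b(0))) = sqrt(30202 + ((-5 - 1*19)*13)*((12 - 4) + 4*0**2)) = sqrt(30202 + ((-5 - 19)*13)*(8 + 4*0)) = sqrt(30202 + (-24*13)*(8 + 0)) = sqrt(30202 - 312*8) = sqrt(30202 - 2496) = sqrt(27706)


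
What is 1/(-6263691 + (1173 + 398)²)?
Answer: -1/3795650 ≈ -2.6346e-7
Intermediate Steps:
1/(-6263691 + (1173 + 398)²) = 1/(-6263691 + 1571²) = 1/(-6263691 + 2468041) = 1/(-3795650) = -1/3795650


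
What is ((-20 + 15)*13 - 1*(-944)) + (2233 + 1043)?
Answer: 4155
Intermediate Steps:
((-20 + 15)*13 - 1*(-944)) + (2233 + 1043) = (-5*13 + 944) + 3276 = (-65 + 944) + 3276 = 879 + 3276 = 4155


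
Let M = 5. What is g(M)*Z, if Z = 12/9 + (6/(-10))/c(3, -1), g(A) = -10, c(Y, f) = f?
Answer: -58/3 ≈ -19.333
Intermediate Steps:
Z = 29/15 (Z = 12/9 + (6/(-10))/(-1) = 12*(⅑) + (6*(-⅒))*(-1) = 4/3 - ⅗*(-1) = 4/3 + ⅗ = 29/15 ≈ 1.9333)
g(M)*Z = -10*29/15 = -58/3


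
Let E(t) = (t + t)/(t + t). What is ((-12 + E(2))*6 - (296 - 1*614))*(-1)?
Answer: -252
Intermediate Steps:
E(t) = 1 (E(t) = (2*t)/((2*t)) = (2*t)*(1/(2*t)) = 1)
((-12 + E(2))*6 - (296 - 1*614))*(-1) = ((-12 + 1)*6 - (296 - 1*614))*(-1) = (-11*6 - (296 - 614))*(-1) = (-66 - 1*(-318))*(-1) = (-66 + 318)*(-1) = 252*(-1) = -252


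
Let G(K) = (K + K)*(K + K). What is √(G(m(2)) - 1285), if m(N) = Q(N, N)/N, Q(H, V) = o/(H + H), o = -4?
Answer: 2*I*√321 ≈ 35.833*I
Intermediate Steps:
Q(H, V) = -2/H (Q(H, V) = -4/(H + H) = -4*1/(2*H) = -2/H)
m(N) = -2/N² (m(N) = (-2/N)/N = -2/N²)
G(K) = 4*K² (G(K) = (2*K)*(2*K) = 4*K²)
√(G(m(2)) - 1285) = √(4*(-2/2²)² - 1285) = √(4*(-2*¼)² - 1285) = √(4*(-½)² - 1285) = √(4*(¼) - 1285) = √(1 - 1285) = √(-1284) = 2*I*√321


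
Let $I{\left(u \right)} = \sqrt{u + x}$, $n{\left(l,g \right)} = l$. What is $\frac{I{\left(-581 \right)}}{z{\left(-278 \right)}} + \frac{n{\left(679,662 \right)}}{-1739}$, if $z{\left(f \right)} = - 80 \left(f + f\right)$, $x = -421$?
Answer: $- \frac{679}{1739} + \frac{i \sqrt{1002}}{44480} \approx -0.39045 + 0.00071165 i$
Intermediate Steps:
$I{\left(u \right)} = \sqrt{-421 + u}$ ($I{\left(u \right)} = \sqrt{u - 421} = \sqrt{-421 + u}$)
$z{\left(f \right)} = - 160 f$ ($z{\left(f \right)} = - 80 \cdot 2 f = - 160 f$)
$\frac{I{\left(-581 \right)}}{z{\left(-278 \right)}} + \frac{n{\left(679,662 \right)}}{-1739} = \frac{\sqrt{-421 - 581}}{\left(-160\right) \left(-278\right)} + \frac{679}{-1739} = \frac{\sqrt{-1002}}{44480} + 679 \left(- \frac{1}{1739}\right) = i \sqrt{1002} \cdot \frac{1}{44480} - \frac{679}{1739} = \frac{i \sqrt{1002}}{44480} - \frac{679}{1739} = - \frac{679}{1739} + \frac{i \sqrt{1002}}{44480}$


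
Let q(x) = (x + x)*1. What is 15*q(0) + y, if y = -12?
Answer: -12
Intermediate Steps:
q(x) = 2*x (q(x) = (2*x)*1 = 2*x)
15*q(0) + y = 15*(2*0) - 12 = 15*0 - 12 = 0 - 12 = -12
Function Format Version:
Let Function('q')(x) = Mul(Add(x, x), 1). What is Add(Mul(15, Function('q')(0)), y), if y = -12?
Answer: -12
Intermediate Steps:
Function('q')(x) = Mul(2, x) (Function('q')(x) = Mul(Mul(2, x), 1) = Mul(2, x))
Add(Mul(15, Function('q')(0)), y) = Add(Mul(15, Mul(2, 0)), -12) = Add(Mul(15, 0), -12) = Add(0, -12) = -12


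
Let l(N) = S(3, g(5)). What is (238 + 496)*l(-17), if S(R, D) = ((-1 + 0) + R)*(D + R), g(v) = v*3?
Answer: 26424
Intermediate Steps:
g(v) = 3*v
S(R, D) = (-1 + R)*(D + R)
l(N) = 36 (l(N) = 3² - 3*5 - 1*3 + (3*5)*3 = 9 - 1*15 - 3 + 15*3 = 9 - 15 - 3 + 45 = 36)
(238 + 496)*l(-17) = (238 + 496)*36 = 734*36 = 26424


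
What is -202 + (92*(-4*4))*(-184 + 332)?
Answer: -218058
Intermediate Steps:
-202 + (92*(-4*4))*(-184 + 332) = -202 + (92*(-16))*148 = -202 - 1472*148 = -202 - 217856 = -218058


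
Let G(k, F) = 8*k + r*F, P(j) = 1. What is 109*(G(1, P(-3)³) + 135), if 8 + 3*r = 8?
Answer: 15587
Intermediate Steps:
r = 0 (r = -8/3 + (⅓)*8 = -8/3 + 8/3 = 0)
G(k, F) = 8*k (G(k, F) = 8*k + 0*F = 8*k + 0 = 8*k)
109*(G(1, P(-3)³) + 135) = 109*(8*1 + 135) = 109*(8 + 135) = 109*143 = 15587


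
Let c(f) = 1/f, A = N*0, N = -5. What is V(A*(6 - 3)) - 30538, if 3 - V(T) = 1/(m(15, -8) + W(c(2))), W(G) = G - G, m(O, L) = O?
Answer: -458026/15 ≈ -30535.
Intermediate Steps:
A = 0 (A = -5*0 = 0)
W(G) = 0
V(T) = 44/15 (V(T) = 3 - 1/(15 + 0) = 3 - 1/15 = 44/15)
V(A*(6 - 3)) - 30538 = 44/15 - 30538 = -458026/15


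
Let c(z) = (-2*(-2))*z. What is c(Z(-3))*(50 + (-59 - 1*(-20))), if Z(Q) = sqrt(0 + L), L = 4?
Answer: 88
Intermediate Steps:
Z(Q) = 2 (Z(Q) = sqrt(0 + 4) = sqrt(4) = 2)
c(z) = 4*z
c(Z(-3))*(50 + (-59 - 1*(-20))) = (4*2)*(50 + (-59 - 1*(-20))) = 8*(50 + (-59 + 20)) = 8*(50 - 39) = 8*11 = 88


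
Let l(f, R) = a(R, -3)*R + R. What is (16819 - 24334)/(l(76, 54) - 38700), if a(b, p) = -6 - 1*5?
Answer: 167/872 ≈ 0.19151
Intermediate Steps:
a(b, p) = -11 (a(b, p) = -6 - 5 = -11)
l(f, R) = -10*R (l(f, R) = -11*R + R = -10*R)
(16819 - 24334)/(l(76, 54) - 38700) = (16819 - 24334)/(-10*54 - 38700) = -7515/(-540 - 38700) = -7515/(-39240) = -7515*(-1/39240) = 167/872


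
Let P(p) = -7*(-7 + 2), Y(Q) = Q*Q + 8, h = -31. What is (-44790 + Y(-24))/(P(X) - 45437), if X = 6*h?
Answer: 961/987 ≈ 0.97366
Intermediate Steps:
Y(Q) = 8 + Q**2 (Y(Q) = Q**2 + 8 = 8 + Q**2)
X = -186 (X = 6*(-31) = -186)
P(p) = 35 (P(p) = -7*(-5) = 35)
(-44790 + Y(-24))/(P(X) - 45437) = (-44790 + (8 + (-24)**2))/(35 - 45437) = (-44790 + (8 + 576))/(-45402) = (-44790 + 584)*(-1/45402) = -44206*(-1/45402) = 961/987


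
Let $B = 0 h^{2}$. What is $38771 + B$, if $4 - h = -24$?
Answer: $38771$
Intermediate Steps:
$h = 28$ ($h = 4 - -24 = 4 + 24 = 28$)
$B = 0$ ($B = 0 \cdot 28^{2} = 0 \cdot 784 = 0$)
$38771 + B = 38771 + 0 = 38771$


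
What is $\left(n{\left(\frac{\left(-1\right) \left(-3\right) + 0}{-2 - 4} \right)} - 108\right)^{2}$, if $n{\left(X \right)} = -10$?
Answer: $13924$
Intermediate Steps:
$\left(n{\left(\frac{\left(-1\right) \left(-3\right) + 0}{-2 - 4} \right)} - 108\right)^{2} = \left(-10 - 108\right)^{2} = \left(-118\right)^{2} = 13924$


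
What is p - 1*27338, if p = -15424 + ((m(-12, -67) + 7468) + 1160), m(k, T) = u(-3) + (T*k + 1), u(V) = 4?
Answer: -33325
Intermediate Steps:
m(k, T) = 5 + T*k (m(k, T) = 4 + (T*k + 1) = 4 + (1 + T*k) = 5 + T*k)
p = -5987 (p = -15424 + (((5 - 67*(-12)) + 7468) + 1160) = -15424 + (((5 + 804) + 7468) + 1160) = -15424 + ((809 + 7468) + 1160) = -15424 + (8277 + 1160) = -15424 + 9437 = -5987)
p - 1*27338 = -5987 - 1*27338 = -5987 - 27338 = -33325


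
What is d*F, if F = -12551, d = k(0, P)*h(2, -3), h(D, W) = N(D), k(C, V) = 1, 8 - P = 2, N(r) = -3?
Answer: 37653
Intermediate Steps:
P = 6 (P = 8 - 1*2 = 8 - 2 = 6)
h(D, W) = -3
d = -3 (d = 1*(-3) = -3)
d*F = -3*(-12551) = 37653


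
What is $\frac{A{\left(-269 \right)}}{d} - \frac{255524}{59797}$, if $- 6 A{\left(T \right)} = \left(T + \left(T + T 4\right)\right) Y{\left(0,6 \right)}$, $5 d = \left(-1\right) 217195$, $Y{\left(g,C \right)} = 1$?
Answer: $- \frac{11115792429}{2597521883} \approx -4.2794$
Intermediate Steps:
$d = -43439$ ($d = \frac{\left(-1\right) 217195}{5} = \frac{1}{5} \left(-217195\right) = -43439$)
$A{\left(T \right)} = - T$ ($A{\left(T \right)} = - \frac{\left(T + \left(T + T 4\right)\right) 1}{6} = - \frac{\left(T + \left(T + 4 T\right)\right) 1}{6} = - \frac{\left(T + 5 T\right) 1}{6} = - \frac{6 T 1}{6} = - \frac{6 T}{6} = - T$)
$\frac{A{\left(-269 \right)}}{d} - \frac{255524}{59797} = \frac{\left(-1\right) \left(-269\right)}{-43439} - \frac{255524}{59797} = 269 \left(- \frac{1}{43439}\right) - \frac{255524}{59797} = - \frac{269}{43439} - \frac{255524}{59797} = - \frac{11115792429}{2597521883}$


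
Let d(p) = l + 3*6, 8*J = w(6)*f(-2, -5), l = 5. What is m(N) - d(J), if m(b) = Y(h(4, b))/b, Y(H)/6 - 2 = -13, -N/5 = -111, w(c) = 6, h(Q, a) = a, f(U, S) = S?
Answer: -4277/185 ≈ -23.119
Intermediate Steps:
N = 555 (N = -5*(-111) = 555)
Y(H) = -66 (Y(H) = 12 + 6*(-13) = 12 - 78 = -66)
J = -15/4 (J = (6*(-5))/8 = (⅛)*(-30) = -15/4 ≈ -3.7500)
m(b) = -66/b
d(p) = 23 (d(p) = 5 + 3*6 = 5 + 18 = 23)
m(N) - d(J) = -66/555 - 1*23 = -66*1/555 - 23 = -22/185 - 23 = -4277/185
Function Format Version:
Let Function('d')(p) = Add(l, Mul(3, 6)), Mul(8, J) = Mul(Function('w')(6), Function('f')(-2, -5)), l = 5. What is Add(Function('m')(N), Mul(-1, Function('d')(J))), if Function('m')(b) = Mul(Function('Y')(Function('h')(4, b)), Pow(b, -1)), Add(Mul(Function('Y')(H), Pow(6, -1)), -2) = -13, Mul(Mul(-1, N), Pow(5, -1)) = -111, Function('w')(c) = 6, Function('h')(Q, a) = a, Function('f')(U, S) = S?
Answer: Rational(-4277, 185) ≈ -23.119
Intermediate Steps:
N = 555 (N = Mul(-5, -111) = 555)
Function('Y')(H) = -66 (Function('Y')(H) = Add(12, Mul(6, -13)) = Add(12, -78) = -66)
J = Rational(-15, 4) (J = Mul(Rational(1, 8), Mul(6, -5)) = Mul(Rational(1, 8), -30) = Rational(-15, 4) ≈ -3.7500)
Function('m')(b) = Mul(-66, Pow(b, -1))
Function('d')(p) = 23 (Function('d')(p) = Add(5, Mul(3, 6)) = Add(5, 18) = 23)
Add(Function('m')(N), Mul(-1, Function('d')(J))) = Add(Mul(-66, Pow(555, -1)), Mul(-1, 23)) = Add(Mul(-66, Rational(1, 555)), -23) = Add(Rational(-22, 185), -23) = Rational(-4277, 185)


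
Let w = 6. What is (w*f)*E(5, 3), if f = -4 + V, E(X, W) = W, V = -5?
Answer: -162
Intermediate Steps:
f = -9 (f = -4 - 5 = -9)
(w*f)*E(5, 3) = (6*(-9))*3 = -54*3 = -162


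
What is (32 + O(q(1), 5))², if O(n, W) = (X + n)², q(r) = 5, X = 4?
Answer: 12769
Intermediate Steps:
O(n, W) = (4 + n)²
(32 + O(q(1), 5))² = (32 + (4 + 5)²)² = (32 + 9²)² = (32 + 81)² = 113² = 12769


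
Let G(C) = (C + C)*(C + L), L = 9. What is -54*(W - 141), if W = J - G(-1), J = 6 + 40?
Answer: 4266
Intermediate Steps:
J = 46
G(C) = 2*C*(9 + C) (G(C) = (C + C)*(C + 9) = (2*C)*(9 + C) = 2*C*(9 + C))
W = 62 (W = 46 - 2*(-1)*(9 - 1) = 46 - 2*(-1)*8 = 46 - 1*(-16) = 46 + 16 = 62)
-54*(W - 141) = -54*(62 - 141) = -54*(-79) = 4266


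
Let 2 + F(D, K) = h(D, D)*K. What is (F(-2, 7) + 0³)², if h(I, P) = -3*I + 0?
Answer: 1600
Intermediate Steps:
h(I, P) = -3*I
F(D, K) = -2 - 3*D*K (F(D, K) = -2 + (-3*D)*K = -2 - 3*D*K)
(F(-2, 7) + 0³)² = ((-2 - 3*(-2)*7) + 0³)² = ((-2 + 42) + 0)² = (40 + 0)² = 40² = 1600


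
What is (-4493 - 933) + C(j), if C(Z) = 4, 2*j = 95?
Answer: -5422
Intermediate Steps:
j = 95/2 (j = (½)*95 = 95/2 ≈ 47.500)
(-4493 - 933) + C(j) = (-4493 - 933) + 4 = -5426 + 4 = -5422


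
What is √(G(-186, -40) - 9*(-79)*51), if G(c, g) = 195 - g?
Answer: 4*√2281 ≈ 191.04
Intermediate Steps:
√(G(-186, -40) - 9*(-79)*51) = √((195 - 1*(-40)) - 9*(-79)*51) = √((195 + 40) + 711*51) = √(235 + 36261) = √36496 = 4*√2281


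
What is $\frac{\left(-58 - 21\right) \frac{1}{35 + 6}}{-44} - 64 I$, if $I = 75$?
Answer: $- \frac{8659121}{1804} \approx -4800.0$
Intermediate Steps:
$\frac{\left(-58 - 21\right) \frac{1}{35 + 6}}{-44} - 64 I = \frac{\left(-58 - 21\right) \frac{1}{35 + 6}}{-44} - 4800 = - \frac{79}{41} \left(- \frac{1}{44}\right) - 4800 = \left(-79\right) \frac{1}{41} \left(- \frac{1}{44}\right) - 4800 = \left(- \frac{79}{41}\right) \left(- \frac{1}{44}\right) - 4800 = \frac{79}{1804} - 4800 = - \frac{8659121}{1804}$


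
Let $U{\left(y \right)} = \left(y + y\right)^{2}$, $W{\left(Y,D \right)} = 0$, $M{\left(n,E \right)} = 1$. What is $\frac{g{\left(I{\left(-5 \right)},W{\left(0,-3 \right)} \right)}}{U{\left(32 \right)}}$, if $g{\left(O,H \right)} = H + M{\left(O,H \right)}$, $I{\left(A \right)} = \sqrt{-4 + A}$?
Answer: $\frac{1}{4096} \approx 0.00024414$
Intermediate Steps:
$U{\left(y \right)} = 4 y^{2}$ ($U{\left(y \right)} = \left(2 y\right)^{2} = 4 y^{2}$)
$g{\left(O,H \right)} = 1 + H$ ($g{\left(O,H \right)} = H + 1 = 1 + H$)
$\frac{g{\left(I{\left(-5 \right)},W{\left(0,-3 \right)} \right)}}{U{\left(32 \right)}} = \frac{1 + 0}{4 \cdot 32^{2}} = 1 \frac{1}{4 \cdot 1024} = 1 \cdot \frac{1}{4096} = \frac{1}{4096}$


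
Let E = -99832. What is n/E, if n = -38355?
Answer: 38355/99832 ≈ 0.38420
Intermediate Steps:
n/E = -38355/(-99832) = -38355*(-1/99832) = 38355/99832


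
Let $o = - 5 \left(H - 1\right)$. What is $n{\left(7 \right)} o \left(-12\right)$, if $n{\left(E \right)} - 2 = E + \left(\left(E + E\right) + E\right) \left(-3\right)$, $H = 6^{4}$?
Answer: $-4195800$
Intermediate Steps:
$H = 1296$
$o = -6475$ ($o = - 5 \left(1296 - 1\right) = \left(-5\right) 1295 = -6475$)
$n{\left(E \right)} = 2 - 8 E$ ($n{\left(E \right)} = 2 + \left(E + \left(\left(E + E\right) + E\right) \left(-3\right)\right) = 2 + \left(E + \left(2 E + E\right) \left(-3\right)\right) = 2 + \left(E + 3 E \left(-3\right)\right) = 2 + \left(E - 9 E\right) = 2 - 8 E$)
$n{\left(7 \right)} o \left(-12\right) = \left(2 - 56\right) \left(-6475\right) \left(-12\right) = \left(-54\right) \left(-6475\right) \left(-12\right) = 349650 \left(-12\right) = -4195800$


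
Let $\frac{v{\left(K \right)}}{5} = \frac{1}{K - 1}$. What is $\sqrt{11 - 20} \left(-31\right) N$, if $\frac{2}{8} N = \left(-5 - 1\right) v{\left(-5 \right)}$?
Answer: $- 1860 i \approx - 1860.0 i$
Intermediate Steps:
$v{\left(K \right)} = \frac{5}{-1 + K}$ ($v{\left(K \right)} = \frac{5}{K - 1} = \frac{5}{-1 + K}$)
$N = 20$ ($N = 4 \left(-5 - 1\right) \frac{5}{-1 - 5} = 4 \left(- 6 \frac{5}{-6}\right) = 4 \left(- 6 \cdot 5 \left(- \frac{1}{6}\right)\right) = 4 \left(\left(-6\right) \left(- \frac{5}{6}\right)\right) = 4 \cdot 5 = 20$)
$\sqrt{11 - 20} \left(-31\right) N = \sqrt{11 - 20} \left(-31\right) 20 = \sqrt{-9} \left(-31\right) 20 = 3 i \left(-31\right) 20 = - 93 i 20 = - 1860 i$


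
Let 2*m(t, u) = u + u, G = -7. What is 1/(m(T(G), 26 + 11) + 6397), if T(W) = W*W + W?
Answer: 1/6434 ≈ 0.00015542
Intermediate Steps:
T(W) = W + W² (T(W) = W² + W = W + W²)
m(t, u) = u (m(t, u) = (u + u)/2 = (2*u)/2 = u)
1/(m(T(G), 26 + 11) + 6397) = 1/((26 + 11) + 6397) = 1/(37 + 6397) = 1/6434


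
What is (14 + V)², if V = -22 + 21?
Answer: 169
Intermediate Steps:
V = -1
(14 + V)² = (14 - 1)² = 13² = 169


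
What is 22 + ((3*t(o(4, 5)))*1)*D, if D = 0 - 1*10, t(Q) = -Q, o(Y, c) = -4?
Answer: -98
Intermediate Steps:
D = -10 (D = 0 - 10 = -10)
22 + ((3*t(o(4, 5)))*1)*D = 22 + ((3*(-1*(-4)))*1)*(-10) = 22 + ((3*4)*1)*(-10) = 22 + (12*1)*(-10) = 22 + 12*(-10) = 22 - 120 = -98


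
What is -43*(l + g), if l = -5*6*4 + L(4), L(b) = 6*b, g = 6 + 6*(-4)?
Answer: 4902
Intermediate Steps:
g = -18 (g = 6 - 24 = -18)
l = -96 (l = -5*6*4 + 6*4 = -30*4 + 24 = -120 + 24 = -96)
-43*(l + g) = -43*(-96 - 18) = -43*(-114) = 4902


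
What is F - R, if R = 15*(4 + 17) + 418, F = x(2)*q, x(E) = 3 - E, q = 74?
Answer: -659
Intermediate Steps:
F = 74 (F = (3 - 1*2)*74 = (3 - 2)*74 = 1*74 = 74)
R = 733 (R = 15*21 + 418 = 315 + 418 = 733)
F - R = 74 - 1*733 = 74 - 733 = -659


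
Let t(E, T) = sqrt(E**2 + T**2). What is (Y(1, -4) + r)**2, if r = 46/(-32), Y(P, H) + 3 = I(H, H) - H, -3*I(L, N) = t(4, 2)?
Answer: 5561/2304 + 7*sqrt(5)/12 ≈ 3.7180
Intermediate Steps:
I(L, N) = -2*sqrt(5)/3 (I(L, N) = -sqrt(4**2 + 2**2)/3 = -sqrt(16 + 4)/3 = -2*sqrt(5)/3)
Y(P, H) = -3 - H - 2*sqrt(5)/3 (Y(P, H) = -3 + (-2*sqrt(5)/3 - H) = -3 + (-H - 2*sqrt(5)/3) = -3 - H - 2*sqrt(5)/3)
r = -23/16 (r = 46*(-1/32) = -23/16 ≈ -1.4375)
(Y(1, -4) + r)**2 = ((-3 - 1*(-4) - 2*sqrt(5)/3) - 23/16)**2 = ((-3 + 4 - 2*sqrt(5)/3) - 23/16)**2 = ((1 - 2*sqrt(5)/3) - 23/16)**2 = (-7/16 - 2*sqrt(5)/3)**2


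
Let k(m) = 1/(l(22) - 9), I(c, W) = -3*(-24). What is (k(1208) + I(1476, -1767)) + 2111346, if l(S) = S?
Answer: 27448435/13 ≈ 2.1114e+6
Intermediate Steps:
I(c, W) = 72
k(m) = 1/13 (k(m) = 1/(22 - 9) = 1/13)
(k(1208) + I(1476, -1767)) + 2111346 = (1/13 + 72) + 2111346 = 937/13 + 2111346 = 27448435/13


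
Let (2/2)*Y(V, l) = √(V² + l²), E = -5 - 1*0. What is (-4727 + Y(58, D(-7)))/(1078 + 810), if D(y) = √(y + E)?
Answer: -4727/1888 + √838/944 ≈ -2.4730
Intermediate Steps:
E = -5 (E = -5 + 0 = -5)
D(y) = √(-5 + y) (D(y) = √(y - 5) = √(-5 + y))
Y(V, l) = √(V² + l²)
(-4727 + Y(58, D(-7)))/(1078 + 810) = (-4727 + √(58² + (√(-5 - 7))²))/(1078 + 810) = (-4727 + √(3364 + (√(-12))²))/1888 = (-4727 + √(3364 + (2*I*√3)²))*(1/1888) = (-4727 + √(3364 - 12))*(1/1888) = (-4727 + √3352)*(1/1888) = (-4727 + 2*√838)*(1/1888) = -4727/1888 + √838/944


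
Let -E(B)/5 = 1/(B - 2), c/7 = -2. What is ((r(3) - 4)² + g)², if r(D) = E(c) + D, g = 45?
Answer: 135512881/65536 ≈ 2067.8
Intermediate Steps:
c = -14 (c = 7*(-2) = -14)
E(B) = -5/(-2 + B) (E(B) = -5/(B - 2) = -5/(-2 + B))
r(D) = 5/16 + D (r(D) = -5/(-2 - 14) + D = -5/(-16) + D = -5*(-1/16) + D = 5/16 + D)
((r(3) - 4)² + g)² = (((5/16 + 3) - 4)² + 45)² = ((53/16 - 4)² + 45)² = ((-11/16)² + 45)² = (121/256 + 45)² = (11641/256)² = 135512881/65536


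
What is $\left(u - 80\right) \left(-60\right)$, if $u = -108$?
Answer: $11280$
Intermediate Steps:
$\left(u - 80\right) \left(-60\right) = \left(-108 - 80\right) \left(-60\right) = \left(-188\right) \left(-60\right) = 11280$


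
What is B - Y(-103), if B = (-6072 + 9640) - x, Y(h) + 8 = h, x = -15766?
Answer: 19445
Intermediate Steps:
Y(h) = -8 + h
B = 19334 (B = (-6072 + 9640) - 1*(-15766) = 3568 + 15766 = 19334)
B - Y(-103) = 19334 - (-8 - 103) = 19334 - 1*(-111) = 19334 + 111 = 19445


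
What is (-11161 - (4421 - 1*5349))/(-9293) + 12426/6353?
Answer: 180485067/59038429 ≈ 3.0571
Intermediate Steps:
(-11161 - (4421 - 1*5349))/(-9293) + 12426/6353 = (-11161 - (4421 - 5349))*(-1/9293) + 12426*(1/6353) = (-11161 - 1*(-928))*(-1/9293) + 12426/6353 = (-11161 + 928)*(-1/9293) + 12426/6353 = -10233*(-1/9293) + 12426/6353 = 10233/9293 + 12426/6353 = 180485067/59038429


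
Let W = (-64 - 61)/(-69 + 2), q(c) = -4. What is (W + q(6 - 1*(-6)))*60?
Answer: -8580/67 ≈ -128.06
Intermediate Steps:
W = 125/67 (W = -125/(-67) = -125*(-1/67) = 125/67 ≈ 1.8657)
(W + q(6 - 1*(-6)))*60 = (125/67 - 4)*60 = -143/67*60 = -8580/67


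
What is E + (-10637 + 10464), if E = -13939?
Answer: -14112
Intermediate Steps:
E + (-10637 + 10464) = -13939 + (-10637 + 10464) = -13939 - 173 = -14112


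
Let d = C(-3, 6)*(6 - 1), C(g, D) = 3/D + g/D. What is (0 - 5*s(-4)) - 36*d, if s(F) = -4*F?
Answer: -80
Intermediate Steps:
d = 0 (d = ((3 - 3)/6)*(6 - 1) = ((⅙)*0)*5 = 0*5 = 0)
(0 - 5*s(-4)) - 36*d = (0 - (-20)*(-4)) - 36*0 = (0 - 5*16) + 0 = (0 - 80) + 0 = -80 + 0 = -80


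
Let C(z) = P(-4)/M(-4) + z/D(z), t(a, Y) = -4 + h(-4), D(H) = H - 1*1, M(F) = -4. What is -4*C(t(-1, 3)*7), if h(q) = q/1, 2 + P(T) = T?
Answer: -566/57 ≈ -9.9298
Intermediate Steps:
D(H) = -1 + H (D(H) = H - 1 = -1 + H)
P(T) = -2 + T
h(q) = q (h(q) = q*1 = q)
t(a, Y) = -8 (t(a, Y) = -4 - 4 = -8)
C(z) = 3/2 + z/(-1 + z) (C(z) = (-2 - 4)/(-4) + z/(-1 + z) = -6*(-¼) + z/(-1 + z) = 3/2 + z/(-1 + z))
-4*C(t(-1, 3)*7) = -2*(-3 + 5*(-8*7))/(-1 - 8*7) = -2*(-3 + 5*(-56))/(-1 - 56) = -2*(-3 - 280)/(-57) = -2*(-1)*(-283)/57 = -4*283/114 = -566/57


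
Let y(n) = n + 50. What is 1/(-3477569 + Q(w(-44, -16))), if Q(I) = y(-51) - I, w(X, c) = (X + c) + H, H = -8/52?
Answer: -13/45207628 ≈ -2.8756e-7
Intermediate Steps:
y(n) = 50 + n
H = -2/13 (H = -8*1/52 = -2/13 ≈ -0.15385)
w(X, c) = -2/13 + X + c (w(X, c) = (X + c) - 2/13 = -2/13 + X + c)
Q(I) = -1 - I (Q(I) = (50 - 51) - I = -1 - I)
1/(-3477569 + Q(w(-44, -16))) = 1/(-3477569 + (-1 - (-2/13 - 44 - 16))) = 1/(-3477569 + (-1 - 1*(-782/13))) = 1/(-3477569 + (-1 + 782/13)) = 1/(-3477569 + 769/13) = 1/(-45207628/13) = -13/45207628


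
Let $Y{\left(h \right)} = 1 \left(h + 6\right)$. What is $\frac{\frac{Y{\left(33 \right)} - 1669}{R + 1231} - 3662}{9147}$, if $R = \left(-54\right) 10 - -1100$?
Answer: $- \frac{6560272}{16382277} \approx -0.40045$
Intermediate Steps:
$R = 560$ ($R = -540 + 1100 = 560$)
$Y{\left(h \right)} = 6 + h$ ($Y{\left(h \right)} = 1 \left(6 + h\right) = 6 + h$)
$\frac{\frac{Y{\left(33 \right)} - 1669}{R + 1231} - 3662}{9147} = \frac{\frac{\left(6 + 33\right) - 1669}{560 + 1231} - 3662}{9147} = \left(\frac{39 - 1669}{1791} - 3662\right) \frac{1}{9147} = \left(\left(39 - 1669\right) \frac{1}{1791} - 3662\right) \frac{1}{9147} = \left(\left(-1630\right) \frac{1}{1791} - 3662\right) \frac{1}{9147} = \left(- \frac{1630}{1791} - 3662\right) \frac{1}{9147} = \left(- \frac{6560272}{1791}\right) \frac{1}{9147} = - \frac{6560272}{16382277}$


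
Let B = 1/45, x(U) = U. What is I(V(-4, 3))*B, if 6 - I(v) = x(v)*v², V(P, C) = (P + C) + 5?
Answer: -58/45 ≈ -1.2889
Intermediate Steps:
V(P, C) = 5 + C + P (V(P, C) = (C + P) + 5 = 5 + C + P)
I(v) = 6 - v³ (I(v) = 6 - v*v² = 6 - v³)
B = 1/45 ≈ 0.022222
I(V(-4, 3))*B = (6 - (5 + 3 - 4)³)*(1/45) = (6 - 1*4³)*(1/45) = (6 - 1*64)*(1/45) = (6 - 64)*(1/45) = -58*1/45 = -58/45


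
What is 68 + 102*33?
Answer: 3434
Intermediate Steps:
68 + 102*33 = 68 + 3366 = 3434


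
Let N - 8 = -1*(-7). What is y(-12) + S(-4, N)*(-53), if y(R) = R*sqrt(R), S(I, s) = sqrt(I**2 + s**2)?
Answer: -53*sqrt(241) - 24*I*sqrt(3) ≈ -822.78 - 41.569*I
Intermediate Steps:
N = 15 (N = 8 - 1*(-7) = 8 + 7 = 15)
y(R) = R**(3/2)
y(-12) + S(-4, N)*(-53) = (-12)**(3/2) + sqrt((-4)**2 + 15**2)*(-53) = -24*I*sqrt(3) + sqrt(16 + 225)*(-53) = -24*I*sqrt(3) + sqrt(241)*(-53) = -24*I*sqrt(3) - 53*sqrt(241) = -53*sqrt(241) - 24*I*sqrt(3)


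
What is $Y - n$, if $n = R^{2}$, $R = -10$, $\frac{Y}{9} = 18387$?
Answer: $165383$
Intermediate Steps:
$Y = 165483$ ($Y = 9 \cdot 18387 = 165483$)
$n = 100$ ($n = \left(-10\right)^{2} = 100$)
$Y - n = 165483 - 100 = 165383$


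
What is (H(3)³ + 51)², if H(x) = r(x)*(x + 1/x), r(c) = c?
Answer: 1104601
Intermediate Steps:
H(x) = x*(x + 1/x)
(H(3)³ + 51)² = ((1 + 3²)³ + 51)² = ((1 + 9)³ + 51)² = (10³ + 51)² = (1000 + 51)² = 1051² = 1104601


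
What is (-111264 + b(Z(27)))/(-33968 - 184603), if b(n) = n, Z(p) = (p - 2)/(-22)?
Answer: 2447833/4808562 ≈ 0.50906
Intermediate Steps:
Z(p) = 1/11 - p/22 (Z(p) = -(-2 + p)/22 = 1/11 - p/22)
(-111264 + b(Z(27)))/(-33968 - 184603) = (-111264 + (1/11 - 1/22*27))/(-33968 - 184603) = (-111264 + (1/11 - 27/22))/(-218571) = (-111264 - 25/22)*(-1/218571) = -2447833/22*(-1/218571) = 2447833/4808562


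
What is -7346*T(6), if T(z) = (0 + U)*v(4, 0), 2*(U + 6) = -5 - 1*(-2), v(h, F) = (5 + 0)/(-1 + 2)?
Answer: 275475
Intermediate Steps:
v(h, F) = 5 (v(h, F) = 5/1 = 5*1 = 5)
U = -15/2 (U = -6 + (-5 - 1*(-2))/2 = -6 + (-5 + 2)/2 = -6 + (½)*(-3) = -6 - 3/2 = -15/2 ≈ -7.5000)
T(z) = -75/2 (T(z) = (0 - 15/2)*5 = -15/2*5 = -75/2)
-7346*T(6) = -7346*(-75/2) = 275475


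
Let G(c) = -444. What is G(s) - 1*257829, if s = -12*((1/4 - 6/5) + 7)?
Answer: -258273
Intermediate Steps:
s = -363/5 (s = -12*((1*(¼) - 6*⅕) + 7) = -12*((¼ - 6/5) + 7) = -12*(-19/20 + 7) = -12*121/20 = -363/5 ≈ -72.600)
G(s) - 1*257829 = -444 - 1*257829 = -444 - 257829 = -258273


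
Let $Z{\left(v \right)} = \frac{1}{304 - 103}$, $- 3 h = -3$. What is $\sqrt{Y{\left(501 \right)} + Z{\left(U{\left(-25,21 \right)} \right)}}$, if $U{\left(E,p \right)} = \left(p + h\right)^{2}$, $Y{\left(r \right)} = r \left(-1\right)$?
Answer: $\frac{10 i \sqrt{202407}}{201} \approx 22.383 i$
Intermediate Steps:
$h = 1$ ($h = \left(- \frac{1}{3}\right) \left(-3\right) = 1$)
$Y{\left(r \right)} = - r$
$U{\left(E,p \right)} = \left(1 + p\right)^{2}$ ($U{\left(E,p \right)} = \left(p + 1\right)^{2} = \left(1 + p\right)^{2}$)
$Z{\left(v \right)} = \frac{1}{201}$
$\sqrt{Y{\left(501 \right)} + Z{\left(U{\left(-25,21 \right)} \right)}} = \sqrt{\left(-1\right) 501 + \frac{1}{201}} = \sqrt{-501 + \frac{1}{201}} = \sqrt{- \frac{100700}{201}} = \frac{10 i \sqrt{202407}}{201}$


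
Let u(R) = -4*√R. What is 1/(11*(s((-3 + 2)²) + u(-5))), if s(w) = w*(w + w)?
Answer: 1/462 + I*√5/231 ≈ 0.0021645 + 0.0096799*I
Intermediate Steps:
s(w) = 2*w² (s(w) = w*(2*w) = 2*w²)
1/(11*(s((-3 + 2)²) + u(-5))) = 1/(11*(2*((-3 + 2)²)² - 4*I*√5)) = 1/(11*(2*((-1)²)² - 4*I*√5)) = 1/(11*(2*1² - 4*I*√5)) = 1/(11*(2*1 - 4*I*√5)) = 1/(11*(2 - 4*I*√5)) = 1/(22 - 44*I*√5)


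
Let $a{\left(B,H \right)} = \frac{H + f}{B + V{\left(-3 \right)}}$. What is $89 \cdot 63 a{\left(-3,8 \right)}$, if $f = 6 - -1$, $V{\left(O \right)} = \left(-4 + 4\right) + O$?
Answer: $- \frac{28035}{2} \approx -14018.0$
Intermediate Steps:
$V{\left(O \right)} = O$ ($V{\left(O \right)} = 0 + O = O$)
$f = 7$ ($f = 6 + 1 = 7$)
$a{\left(B,H \right)} = \frac{7 + H}{-3 + B}$ ($a{\left(B,H \right)} = \frac{H + 7}{B - 3} = \frac{7 + H}{-3 + B}$)
$89 \cdot 63 a{\left(-3,8 \right)} = 89 \cdot 63 \frac{7 + 8}{-3 - 3} = 5607 \frac{1}{-6} \cdot 15 = 5607 \left(\left(- \frac{1}{6}\right) 15\right) = 5607 \left(- \frac{5}{2}\right) = - \frac{28035}{2}$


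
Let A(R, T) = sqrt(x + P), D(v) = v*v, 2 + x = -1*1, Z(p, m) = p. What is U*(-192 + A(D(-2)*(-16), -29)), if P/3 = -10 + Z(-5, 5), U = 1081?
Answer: -207552 + 4324*I*sqrt(3) ≈ -2.0755e+5 + 7489.4*I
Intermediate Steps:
x = -3 (x = -2 - 1*1 = -2 - 1 = -3)
P = -45 (P = 3*(-10 - 5) = 3*(-15) = -45)
D(v) = v**2
A(R, T) = 4*I*sqrt(3) (A(R, T) = sqrt(-3 - 45) = sqrt(-48) = 4*I*sqrt(3))
U*(-192 + A(D(-2)*(-16), -29)) = 1081*(-192 + 4*I*sqrt(3)) = -207552 + 4324*I*sqrt(3)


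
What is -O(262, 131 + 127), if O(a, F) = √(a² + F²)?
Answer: -2*√33802 ≈ -367.71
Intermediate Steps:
O(a, F) = √(F² + a²)
-O(262, 131 + 127) = -√((131 + 127)² + 262²) = -√(258² + 68644) = -√(66564 + 68644) = -√135208 = -2*√33802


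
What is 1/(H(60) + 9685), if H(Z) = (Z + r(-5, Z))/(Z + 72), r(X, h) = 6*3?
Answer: 22/213083 ≈ 0.00010325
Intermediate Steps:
r(X, h) = 18
H(Z) = (18 + Z)/(72 + Z) (H(Z) = (Z + 18)/(Z + 72) = (18 + Z)/(72 + Z))
1/(H(60) + 9685) = 1/((18 + 60)/(72 + 60) + 9685) = 1/(78/132 + 9685) = 1/((1/132)*78 + 9685) = 1/(13/22 + 9685) = 1/(213083/22) = 22/213083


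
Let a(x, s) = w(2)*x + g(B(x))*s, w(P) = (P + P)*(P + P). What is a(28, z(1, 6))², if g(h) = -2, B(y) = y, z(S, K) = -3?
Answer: 206116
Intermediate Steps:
w(P) = 4*P² (w(P) = (2*P)*(2*P) = 4*P²)
a(x, s) = -2*s + 16*x (a(x, s) = (4*2²)*x - 2*s = (4*4)*x - 2*s = 16*x - 2*s = -2*s + 16*x)
a(28, z(1, 6))² = (-2*(-3) + 16*28)² = (6 + 448)² = 454² = 206116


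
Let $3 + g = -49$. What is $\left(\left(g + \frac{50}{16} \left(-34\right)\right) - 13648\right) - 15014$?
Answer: $- \frac{115281}{4} \approx -28820.0$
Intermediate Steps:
$g = -52$ ($g = -3 - 49 = -52$)
$\left(\left(g + \frac{50}{16} \left(-34\right)\right) - 13648\right) - 15014 = \left(\left(-52 + \frac{50}{16} \left(-34\right)\right) - 13648\right) - 15014 = \left(\left(-52 + 50 \cdot \frac{1}{16} \left(-34\right)\right) - 13648\right) - 15014 = \left(\left(-52 + \frac{25}{8} \left(-34\right)\right) - 13648\right) - 15014 = \left(\left(-52 - \frac{425}{4}\right) - 13648\right) - 15014 = \left(- \frac{633}{4} - 13648\right) - 15014 = - \frac{55225}{4} - 15014 = - \frac{115281}{4}$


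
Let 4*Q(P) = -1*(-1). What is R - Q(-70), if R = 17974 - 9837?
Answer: 32547/4 ≈ 8136.8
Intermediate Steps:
R = 8137
Q(P) = 1/4 (Q(P) = (-1*(-1))/4 = (1/4)*1 = 1/4)
R - Q(-70) = 8137 - 1*1/4 = 8137 - 1/4 = 32547/4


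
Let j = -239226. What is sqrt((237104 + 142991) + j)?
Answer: sqrt(140869) ≈ 375.33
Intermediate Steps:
sqrt((237104 + 142991) + j) = sqrt((237104 + 142991) - 239226) = sqrt(380095 - 239226) = sqrt(140869)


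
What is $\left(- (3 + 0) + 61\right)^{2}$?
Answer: $3364$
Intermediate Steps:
$\left(- (3 + 0) + 61\right)^{2} = \left(\left(-1\right) 3 + 61\right)^{2} = \left(-3 + 61\right)^{2} = 58^{2} = 3364$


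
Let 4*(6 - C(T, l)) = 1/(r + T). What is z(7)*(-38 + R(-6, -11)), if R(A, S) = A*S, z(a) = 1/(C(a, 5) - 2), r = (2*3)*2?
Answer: 2128/303 ≈ 7.0231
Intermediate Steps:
r = 12 (r = 6*2 = 12)
C(T, l) = 6 - 1/(4*(12 + T))
z(a) = 1/(-2 + (287 + 24*a)/(4*(12 + a))) (z(a) = 1/((287 + 24*a)/(4*(12 + a)) - 2) = 1/(-2 + (287 + 24*a)/(4*(12 + a))))
z(7)*(-38 + R(-6, -11)) = (4*(12 + 7)/(191 + 16*7))*(-38 - 6*(-11)) = (4*19/(191 + 112))*(-38 + 66) = (4*19/303)*28 = (4*(1/303)*19)*28 = (76/303)*28 = 2128/303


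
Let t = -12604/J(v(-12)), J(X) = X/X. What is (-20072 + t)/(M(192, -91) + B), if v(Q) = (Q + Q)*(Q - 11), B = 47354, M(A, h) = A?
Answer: -16338/23773 ≈ -0.68725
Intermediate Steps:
v(Q) = 2*Q*(-11 + Q) (v(Q) = (2*Q)*(-11 + Q) = 2*Q*(-11 + Q))
J(X) = 1
t = -12604 (t = -12604/1 = -12604*1 = -12604)
(-20072 + t)/(M(192, -91) + B) = (-20072 - 12604)/(192 + 47354) = -32676/47546 = -32676*1/47546 = -16338/23773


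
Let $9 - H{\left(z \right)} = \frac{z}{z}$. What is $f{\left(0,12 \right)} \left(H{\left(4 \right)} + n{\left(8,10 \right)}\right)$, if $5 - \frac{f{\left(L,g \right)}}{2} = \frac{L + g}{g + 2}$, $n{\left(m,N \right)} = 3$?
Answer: $\frac{638}{7} \approx 91.143$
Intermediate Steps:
$f{\left(L,g \right)} = 10 - \frac{2 \left(L + g\right)}{2 + g}$ ($f{\left(L,g \right)} = 10 - 2 \frac{L + g}{g + 2} = 10 - 2 \frac{L + g}{2 + g} = 10 - \frac{2 \left(L + g\right)}{2 + g}$)
$H{\left(z \right)} = 8$ ($H{\left(z \right)} = 9 - \frac{z}{z} = 9 - 1 = 8$)
$f{\left(0,12 \right)} \left(H{\left(4 \right)} + n{\left(8,10 \right)}\right) = \frac{2 \left(10 - 0 + 4 \cdot 12\right)}{2 + 12} \left(8 + 3\right) = \frac{2 \left(10 + 0 + 48\right)}{14} \cdot 11 = 2 \cdot \frac{1}{14} \cdot 58 \cdot 11 = \frac{58}{7} \cdot 11 = \frac{638}{7}$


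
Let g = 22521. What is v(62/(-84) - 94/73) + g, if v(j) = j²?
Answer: 211743993997/9400356 ≈ 22525.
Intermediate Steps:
v(62/(-84) - 94/73) + g = (62/(-84) - 94/73)² + 22521 = (62*(-1/84) - 94*1/73)² + 22521 = (-31/42 - 94/73)² + 22521 = (-6211/3066)² + 22521 = 38576521/9400356 + 22521 = 211743993997/9400356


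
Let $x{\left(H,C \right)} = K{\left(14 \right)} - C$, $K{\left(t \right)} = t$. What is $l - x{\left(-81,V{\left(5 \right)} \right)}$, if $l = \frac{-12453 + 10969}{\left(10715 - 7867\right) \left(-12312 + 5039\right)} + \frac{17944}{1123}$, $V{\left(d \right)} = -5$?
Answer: $- \frac{2509973305}{830759464} \approx -3.0213$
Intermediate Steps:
$x{\left(H,C \right)} = 14 - C$
$l = \frac{13274456511}{830759464}$ ($l = - \frac{1484}{2848 \left(-7273\right)} + 17944 \cdot \frac{1}{1123} = - \frac{1484}{-20713504} + \frac{17944}{1123} = \left(-1484\right) \left(- \frac{1}{20713504}\right) + \frac{17944}{1123} = \frac{53}{739768} + \frac{17944}{1123} = \frac{13274456511}{830759464} \approx 15.979$)
$l - x{\left(-81,V{\left(5 \right)} \right)} = \frac{13274456511}{830759464} - \left(14 - -5\right) = \frac{13274456511}{830759464} - \left(14 + 5\right) = \frac{13274456511}{830759464} - 19 = - \frac{2509973305}{830759464}$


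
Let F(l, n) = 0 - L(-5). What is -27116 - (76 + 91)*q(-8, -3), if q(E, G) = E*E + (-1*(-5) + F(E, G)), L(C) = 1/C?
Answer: -193362/5 ≈ -38672.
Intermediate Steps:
F(l, n) = 1/5 (F(l, n) = 0 - 1/(-5) = 0 - 1*(-1/5) = 0 + 1/5 = 1/5)
q(E, G) = 26/5 + E**2 (q(E, G) = E*E + (-1*(-5) + 1/5) = E**2 + (5 + 1/5) = E**2 + 26/5 = 26/5 + E**2)
-27116 - (76 + 91)*q(-8, -3) = -27116 - (76 + 91)*(26/5 + (-8)**2) = -27116 - 167*(26/5 + 64) = -27116 - 167*346/5 = -27116 - 1*57782/5 = -27116 - 57782/5 = -193362/5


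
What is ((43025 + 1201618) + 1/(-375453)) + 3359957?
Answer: 1728810883799/375453 ≈ 4.6046e+6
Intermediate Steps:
((43025 + 1201618) + 1/(-375453)) + 3359957 = (1244643 - 1/375453) + 3359957 = 467304948278/375453 + 3359957 = 1728810883799/375453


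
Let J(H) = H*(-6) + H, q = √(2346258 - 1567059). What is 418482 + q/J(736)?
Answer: 418482 - √779199/3680 ≈ 4.1848e+5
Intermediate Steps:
q = √779199 ≈ 882.72
J(H) = -5*H (J(H) = -6*H + H = -5*H)
418482 + q/J(736) = 418482 + √779199/((-5*736)) = 418482 + √779199/(-3680) = 418482 + √779199*(-1/3680) = 418482 - √779199/3680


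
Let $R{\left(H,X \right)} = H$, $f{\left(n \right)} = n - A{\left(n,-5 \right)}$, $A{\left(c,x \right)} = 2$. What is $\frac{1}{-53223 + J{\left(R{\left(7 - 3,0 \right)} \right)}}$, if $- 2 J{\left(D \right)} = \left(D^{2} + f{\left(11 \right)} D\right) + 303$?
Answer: $- \frac{2}{106801} \approx -1.8726 \cdot 10^{-5}$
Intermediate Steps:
$f{\left(n \right)} = -2 + n$ ($f{\left(n \right)} = n - 2 = -2 + n$)
$J{\left(D \right)} = - \frac{303}{2} - \frac{9 D}{2} - \frac{D^{2}}{2}$ ($J{\left(D \right)} = - \frac{\left(D^{2} + \left(-2 + 11\right) D\right) + 303}{2} = - \frac{\left(D^{2} + 9 D\right) + 303}{2} = - \frac{303 + D^{2} + 9 D}{2} = - \frac{303}{2} - \frac{9 D}{2} - \frac{D^{2}}{2}$)
$\frac{1}{-53223 + J{\left(R{\left(7 - 3,0 \right)} \right)}} = \frac{1}{-53223 - \left(\frac{303}{2} + \frac{\left(7 - 3\right)^{2}}{2} + \frac{9 \left(7 - 3\right)}{2}\right)} = \frac{1}{-53223 - \left(\frac{339}{2} + 8\right)} = \frac{1}{-53223 - \frac{355}{2}} = \frac{1}{- \frac{106801}{2}} = - \frac{2}{106801}$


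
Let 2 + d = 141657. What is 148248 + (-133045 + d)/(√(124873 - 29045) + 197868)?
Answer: 1451038863237822/9787912399 - 4305*√23957/9787912399 ≈ 1.4825e+5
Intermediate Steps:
d = 141655 (d = -2 + 141657 = 141655)
148248 + (-133045 + d)/(√(124873 - 29045) + 197868) = 148248 + (-133045 + 141655)/(√(124873 - 29045) + 197868) = 148248 + 8610/(√95828 + 197868) = 148248 + 8610/(2*√23957 + 197868) = 148248 + 8610/(197868 + 2*√23957)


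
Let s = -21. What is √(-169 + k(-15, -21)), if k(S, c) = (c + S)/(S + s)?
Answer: 2*I*√42 ≈ 12.961*I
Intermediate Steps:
k(S, c) = (S + c)/(-21 + S) (k(S, c) = (c + S)/(S - 21) = (S + c)/(-21 + S))
√(-169 + k(-15, -21)) = √(-169 + (-15 - 21)/(-21 - 15)) = √(-169 - 36/(-36)) = √(-169 - 1/36*(-36)) = √(-169 + 1) = √(-168) = 2*I*√42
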